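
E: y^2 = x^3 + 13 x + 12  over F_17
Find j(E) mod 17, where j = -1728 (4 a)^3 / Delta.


Delta = -16(4 a^3 + 27 b^2) mod 17 = 11
-1728 * (4 a)^3 = -1728 * (4*13)^3 mod 17 = 6
j = 6 * 11^(-1) mod 17 = 16

j = 16 (mod 17)


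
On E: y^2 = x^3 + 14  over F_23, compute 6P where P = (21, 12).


k = 6 = 110_2 (binary, LSB first: 011)
Double-and-add from P = (21, 12):
  bit 0 = 0: acc unchanged = O
  bit 1 = 1: acc = O + (10, 5) = (10, 5)
  bit 2 = 1: acc = (10, 5) + (6, 0) = (10, 18)

6P = (10, 18)


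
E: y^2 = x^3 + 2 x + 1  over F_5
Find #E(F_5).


For each x in F_5, count y with y^2 = x^3 + 2 x + 1 mod 5:
  x = 0: RHS = 1, y in [1, 4]  -> 2 point(s)
  x = 1: RHS = 4, y in [2, 3]  -> 2 point(s)
  x = 3: RHS = 4, y in [2, 3]  -> 2 point(s)
Affine points: 6. Add the point at infinity: total = 7.

#E(F_5) = 7


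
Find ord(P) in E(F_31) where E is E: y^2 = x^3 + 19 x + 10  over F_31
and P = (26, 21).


Compute successive multiples of P until we hit O:
  1P = (26, 21)
  2P = (20, 19)
  3P = (23, 11)
  4P = (0, 14)
  5P = (2, 26)
  6P = (13, 6)
  7P = (28, 22)
  8P = (16, 15)
  ... (continuing to 28P)
  28P = O

ord(P) = 28


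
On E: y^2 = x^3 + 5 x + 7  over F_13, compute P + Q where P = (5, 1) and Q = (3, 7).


P != Q, so use the chord formula.
s = (y2 - y1) / (x2 - x1) = (6) / (11) mod 13 = 10
x3 = s^2 - x1 - x2 mod 13 = 10^2 - 5 - 3 = 1
y3 = s (x1 - x3) - y1 mod 13 = 10 * (5 - 1) - 1 = 0

P + Q = (1, 0)


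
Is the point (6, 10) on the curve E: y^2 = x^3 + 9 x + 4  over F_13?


Check whether y^2 = x^3 + 9 x + 4 (mod 13) for (x, y) = (6, 10).
LHS: y^2 = 10^2 mod 13 = 9
RHS: x^3 + 9 x + 4 = 6^3 + 9*6 + 4 mod 13 = 1
LHS != RHS

No, not on the curve


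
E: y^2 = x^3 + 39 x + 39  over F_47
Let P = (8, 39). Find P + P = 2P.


Doubling: s = (3 x1^2 + a) / (2 y1)
s = (3*8^2 + 39) / (2*39) mod 47 = 12
x3 = s^2 - 2 x1 mod 47 = 12^2 - 2*8 = 34
y3 = s (x1 - x3) - y1 mod 47 = 12 * (8 - 34) - 39 = 25

2P = (34, 25)


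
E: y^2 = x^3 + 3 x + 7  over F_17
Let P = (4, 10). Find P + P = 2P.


Doubling: s = (3 x1^2 + a) / (2 y1)
s = (3*4^2 + 3) / (2*10) mod 17 = 0
x3 = s^2 - 2 x1 mod 17 = 0^2 - 2*4 = 9
y3 = s (x1 - x3) - y1 mod 17 = 0 * (4 - 9) - 10 = 7

2P = (9, 7)


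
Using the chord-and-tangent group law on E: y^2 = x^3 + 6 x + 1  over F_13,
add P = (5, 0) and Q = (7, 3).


P != Q, so use the chord formula.
s = (y2 - y1) / (x2 - x1) = (3) / (2) mod 13 = 8
x3 = s^2 - x1 - x2 mod 13 = 8^2 - 5 - 7 = 0
y3 = s (x1 - x3) - y1 mod 13 = 8 * (5 - 0) - 0 = 1

P + Q = (0, 1)


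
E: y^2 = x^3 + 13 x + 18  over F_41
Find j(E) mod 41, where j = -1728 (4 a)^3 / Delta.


Delta = -16(4 a^3 + 27 b^2) mod 41 = 28
-1728 * (4 a)^3 = -1728 * (4*13)^3 mod 41 = 9
j = 9 * 28^(-1) mod 41 = 34

j = 34 (mod 41)


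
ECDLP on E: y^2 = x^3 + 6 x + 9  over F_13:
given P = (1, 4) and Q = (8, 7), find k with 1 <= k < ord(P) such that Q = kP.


Enumerate multiples of P until we hit Q = (8, 7):
  1P = (1, 4)
  2P = (8, 6)
  3P = (7, 11)
  4P = (6, 1)
  5P = (10, 4)
  6P = (2, 9)
  7P = (9, 8)
  8P = (0, 3)
  9P = (0, 10)
  10P = (9, 5)
  11P = (2, 4)
  12P = (10, 9)
  13P = (6, 12)
  14P = (7, 2)
  15P = (8, 7)
Match found at i = 15.

k = 15


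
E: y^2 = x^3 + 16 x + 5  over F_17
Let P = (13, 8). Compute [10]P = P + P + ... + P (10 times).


k = 10 = 1010_2 (binary, LSB first: 0101)
Double-and-add from P = (13, 8):
  bit 0 = 0: acc unchanged = O
  bit 1 = 1: acc = O + (7, 16) = (7, 16)
  bit 2 = 0: acc unchanged = (7, 16)
  bit 3 = 1: acc = (7, 16) + (10, 3) = (15, 13)

10P = (15, 13)


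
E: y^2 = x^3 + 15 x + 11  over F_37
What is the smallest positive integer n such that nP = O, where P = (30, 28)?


Compute successive multiples of P until we hit O:
  1P = (30, 28)
  2P = (21, 2)
  3P = (35, 11)
  4P = (25, 29)
  5P = (22, 0)
  6P = (25, 8)
  7P = (35, 26)
  8P = (21, 35)
  ... (continuing to 10P)
  10P = O

ord(P) = 10


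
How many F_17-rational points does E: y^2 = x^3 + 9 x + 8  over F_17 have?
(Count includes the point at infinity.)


For each x in F_17, count y with y^2 = x^3 + 9 x + 8 mod 17:
  x = 0: RHS = 8, y in [5, 12]  -> 2 point(s)
  x = 1: RHS = 1, y in [1, 16]  -> 2 point(s)
  x = 2: RHS = 0, y in [0]  -> 1 point(s)
  x = 5: RHS = 8, y in [5, 12]  -> 2 point(s)
  x = 9: RHS = 2, y in [6, 11]  -> 2 point(s)
  x = 12: RHS = 8, y in [5, 12]  -> 2 point(s)
  x = 15: RHS = 16, y in [4, 13]  -> 2 point(s)
  x = 16: RHS = 15, y in [7, 10]  -> 2 point(s)
Affine points: 15. Add the point at infinity: total = 16.

#E(F_17) = 16


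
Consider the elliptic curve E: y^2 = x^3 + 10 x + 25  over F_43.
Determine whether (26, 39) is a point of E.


Check whether y^2 = x^3 + 10 x + 25 (mod 43) for (x, y) = (26, 39).
LHS: y^2 = 39^2 mod 43 = 16
RHS: x^3 + 10 x + 25 = 26^3 + 10*26 + 25 mod 43 = 16
LHS = RHS

Yes, on the curve


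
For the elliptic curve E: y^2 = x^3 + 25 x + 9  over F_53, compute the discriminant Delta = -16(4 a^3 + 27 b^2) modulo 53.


4 a^3 + 27 b^2 = 4*25^3 + 27*9^2 = 62500 + 2187 = 64687
Delta = -16 * (64687) = -1034992
Delta mod 53 = 45

Delta = 45 (mod 53)


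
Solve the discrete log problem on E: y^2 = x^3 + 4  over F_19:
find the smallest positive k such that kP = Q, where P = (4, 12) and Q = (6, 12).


Enumerate multiples of P until we hit Q = (6, 12):
  1P = (4, 12)
  2P = (15, 4)
  3P = (1, 10)
  4P = (6, 12)
Match found at i = 4.

k = 4


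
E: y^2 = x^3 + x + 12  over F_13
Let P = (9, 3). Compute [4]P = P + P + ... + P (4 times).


k = 4 = 100_2 (binary, LSB first: 001)
Double-and-add from P = (9, 3):
  bit 0 = 0: acc unchanged = O
  bit 1 = 0: acc unchanged = O
  bit 2 = 1: acc = O + (2, 3) = (2, 3)

4P = (2, 3)


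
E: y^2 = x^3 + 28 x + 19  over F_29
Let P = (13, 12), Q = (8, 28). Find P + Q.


P != Q, so use the chord formula.
s = (y2 - y1) / (x2 - x1) = (16) / (24) mod 29 = 20
x3 = s^2 - x1 - x2 mod 29 = 20^2 - 13 - 8 = 2
y3 = s (x1 - x3) - y1 mod 29 = 20 * (13 - 2) - 12 = 5

P + Q = (2, 5)


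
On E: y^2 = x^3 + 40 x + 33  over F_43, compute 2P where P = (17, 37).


Doubling: s = (3 x1^2 + a) / (2 y1)
s = (3*17^2 + 40) / (2*37) mod 43 = 14
x3 = s^2 - 2 x1 mod 43 = 14^2 - 2*17 = 33
y3 = s (x1 - x3) - y1 mod 43 = 14 * (17 - 33) - 37 = 40

2P = (33, 40)


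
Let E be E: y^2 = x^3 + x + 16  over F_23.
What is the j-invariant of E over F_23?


Delta = -16(4 a^3 + 27 b^2) mod 23 = 20
-1728 * (4 a)^3 = -1728 * (4*1)^3 mod 23 = 15
j = 15 * 20^(-1) mod 23 = 18

j = 18 (mod 23)


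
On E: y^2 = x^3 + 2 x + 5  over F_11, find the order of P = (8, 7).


Compute successive multiples of P until we hit O:
  1P = (8, 7)
  2P = (9, 9)
  3P = (9, 2)
  4P = (8, 4)
  5P = O

ord(P) = 5


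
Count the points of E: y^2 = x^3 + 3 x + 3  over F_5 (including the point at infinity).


For each x in F_5, count y with y^2 = x^3 + 3 x + 3 mod 5:
  x = 3: RHS = 4, y in [2, 3]  -> 2 point(s)
  x = 4: RHS = 4, y in [2, 3]  -> 2 point(s)
Affine points: 4. Add the point at infinity: total = 5.

#E(F_5) = 5


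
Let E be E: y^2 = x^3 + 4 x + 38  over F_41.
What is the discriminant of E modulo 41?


4 a^3 + 27 b^2 = 4*4^3 + 27*38^2 = 256 + 38988 = 39244
Delta = -16 * (39244) = -627904
Delta mod 41 = 11

Delta = 11 (mod 41)


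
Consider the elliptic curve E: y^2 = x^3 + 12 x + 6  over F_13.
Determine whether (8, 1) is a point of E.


Check whether y^2 = x^3 + 12 x + 6 (mod 13) for (x, y) = (8, 1).
LHS: y^2 = 1^2 mod 13 = 1
RHS: x^3 + 12 x + 6 = 8^3 + 12*8 + 6 mod 13 = 3
LHS != RHS

No, not on the curve


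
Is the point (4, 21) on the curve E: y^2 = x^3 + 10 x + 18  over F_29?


Check whether y^2 = x^3 + 10 x + 18 (mod 29) for (x, y) = (4, 21).
LHS: y^2 = 21^2 mod 29 = 6
RHS: x^3 + 10 x + 18 = 4^3 + 10*4 + 18 mod 29 = 6
LHS = RHS

Yes, on the curve


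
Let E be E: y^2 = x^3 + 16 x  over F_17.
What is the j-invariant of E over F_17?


Delta = -16(4 a^3 + 27 b^2) mod 17 = 13
-1728 * (4 a)^3 = -1728 * (4*16)^3 mod 17 = 7
j = 7 * 13^(-1) mod 17 = 11

j = 11 (mod 17)


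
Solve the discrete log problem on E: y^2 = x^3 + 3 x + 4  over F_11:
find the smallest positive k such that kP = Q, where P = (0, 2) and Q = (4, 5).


Enumerate multiples of P until we hit Q = (4, 5):
  1P = (0, 2)
  2P = (4, 6)
  3P = (8, 1)
  4P = (8, 10)
  5P = (4, 5)
Match found at i = 5.

k = 5


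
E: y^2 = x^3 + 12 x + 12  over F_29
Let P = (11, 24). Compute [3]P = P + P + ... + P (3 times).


k = 3 = 11_2 (binary, LSB first: 11)
Double-and-add from P = (11, 24):
  bit 0 = 1: acc = O + (11, 24) = (11, 24)
  bit 1 = 1: acc = (11, 24) + (14, 16) = (24, 1)

3P = (24, 1)


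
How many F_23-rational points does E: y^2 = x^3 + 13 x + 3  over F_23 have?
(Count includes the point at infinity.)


For each x in F_23, count y with y^2 = x^3 + 13 x + 3 mod 23:
  x = 0: RHS = 3, y in [7, 16]  -> 2 point(s)
  x = 3: RHS = 0, y in [0]  -> 1 point(s)
  x = 4: RHS = 4, y in [2, 21]  -> 2 point(s)
  x = 5: RHS = 9, y in [3, 20]  -> 2 point(s)
  x = 7: RHS = 0, y in [0]  -> 1 point(s)
  x = 10: RHS = 6, y in [11, 12]  -> 2 point(s)
  x = 12: RHS = 1, y in [1, 22]  -> 2 point(s)
  x = 13: RHS = 0, y in [0]  -> 1 point(s)
  x = 14: RHS = 8, y in [10, 13]  -> 2 point(s)
  x = 15: RHS = 8, y in [10, 13]  -> 2 point(s)
  x = 16: RHS = 6, y in [11, 12]  -> 2 point(s)
  x = 17: RHS = 8, y in [10, 13]  -> 2 point(s)
  x = 19: RHS = 2, y in [5, 18]  -> 2 point(s)
  x = 20: RHS = 6, y in [11, 12]  -> 2 point(s)
  x = 22: RHS = 12, y in [9, 14]  -> 2 point(s)
Affine points: 27. Add the point at infinity: total = 28.

#E(F_23) = 28


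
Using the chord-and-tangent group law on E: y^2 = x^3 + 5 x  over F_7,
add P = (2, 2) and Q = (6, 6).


P != Q, so use the chord formula.
s = (y2 - y1) / (x2 - x1) = (4) / (4) mod 7 = 1
x3 = s^2 - x1 - x2 mod 7 = 1^2 - 2 - 6 = 0
y3 = s (x1 - x3) - y1 mod 7 = 1 * (2 - 0) - 2 = 0

P + Q = (0, 0)


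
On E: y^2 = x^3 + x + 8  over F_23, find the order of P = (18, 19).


Compute successive multiples of P until we hit O:
  1P = (18, 19)
  2P = (14, 12)
  3P = (7, 6)
  4P = (7, 17)
  5P = (14, 11)
  6P = (18, 4)
  7P = O

ord(P) = 7


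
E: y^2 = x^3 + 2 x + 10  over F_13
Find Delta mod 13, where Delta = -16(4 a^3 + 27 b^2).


4 a^3 + 27 b^2 = 4*2^3 + 27*10^2 = 32 + 2700 = 2732
Delta = -16 * (2732) = -43712
Delta mod 13 = 7

Delta = 7 (mod 13)


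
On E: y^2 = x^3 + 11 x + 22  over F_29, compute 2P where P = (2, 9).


Doubling: s = (3 x1^2 + a) / (2 y1)
s = (3*2^2 + 11) / (2*9) mod 29 = 19
x3 = s^2 - 2 x1 mod 29 = 19^2 - 2*2 = 9
y3 = s (x1 - x3) - y1 mod 29 = 19 * (2 - 9) - 9 = 3

2P = (9, 3)


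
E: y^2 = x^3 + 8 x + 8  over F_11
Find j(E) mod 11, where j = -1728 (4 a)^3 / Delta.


Delta = -16(4 a^3 + 27 b^2) mod 11 = 7
-1728 * (4 a)^3 = -1728 * (4*8)^3 mod 11 = 1
j = 1 * 7^(-1) mod 11 = 8

j = 8 (mod 11)


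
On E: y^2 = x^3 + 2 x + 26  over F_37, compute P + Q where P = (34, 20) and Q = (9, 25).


P != Q, so use the chord formula.
s = (y2 - y1) / (x2 - x1) = (5) / (12) mod 37 = 22
x3 = s^2 - x1 - x2 mod 37 = 22^2 - 34 - 9 = 34
y3 = s (x1 - x3) - y1 mod 37 = 22 * (34 - 34) - 20 = 17

P + Q = (34, 17)


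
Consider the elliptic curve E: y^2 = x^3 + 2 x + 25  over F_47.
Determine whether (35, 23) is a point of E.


Check whether y^2 = x^3 + 2 x + 25 (mod 47) for (x, y) = (35, 23).
LHS: y^2 = 23^2 mod 47 = 12
RHS: x^3 + 2 x + 25 = 35^3 + 2*35 + 25 mod 47 = 12
LHS = RHS

Yes, on the curve


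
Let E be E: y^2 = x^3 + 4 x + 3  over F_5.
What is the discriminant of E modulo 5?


4 a^3 + 27 b^2 = 4*4^3 + 27*3^2 = 256 + 243 = 499
Delta = -16 * (499) = -7984
Delta mod 5 = 1

Delta = 1 (mod 5)


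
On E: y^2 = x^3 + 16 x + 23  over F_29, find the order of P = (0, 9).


Compute successive multiples of P until we hit O:
  1P = (0, 9)
  2P = (28, 8)
  3P = (2, 18)
  4P = (11, 14)
  5P = (23, 28)
  6P = (12, 0)
  7P = (23, 1)
  8P = (11, 15)
  ... (continuing to 12P)
  12P = O

ord(P) = 12


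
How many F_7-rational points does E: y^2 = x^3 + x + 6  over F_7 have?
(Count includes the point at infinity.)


For each x in F_7, count y with y^2 = x^3 + 1 x + 6 mod 7:
  x = 1: RHS = 1, y in [1, 6]  -> 2 point(s)
  x = 2: RHS = 2, y in [3, 4]  -> 2 point(s)
  x = 3: RHS = 1, y in [1, 6]  -> 2 point(s)
  x = 4: RHS = 4, y in [2, 5]  -> 2 point(s)
  x = 6: RHS = 4, y in [2, 5]  -> 2 point(s)
Affine points: 10. Add the point at infinity: total = 11.

#E(F_7) = 11


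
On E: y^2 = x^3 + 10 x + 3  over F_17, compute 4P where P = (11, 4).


k = 4 = 100_2 (binary, LSB first: 001)
Double-and-add from P = (11, 4):
  bit 0 = 0: acc unchanged = O
  bit 1 = 0: acc unchanged = O
  bit 2 = 1: acc = O + (10, 10) = (10, 10)

4P = (10, 10)


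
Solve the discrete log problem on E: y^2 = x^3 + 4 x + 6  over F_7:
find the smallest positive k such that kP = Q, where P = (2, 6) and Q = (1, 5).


Enumerate multiples of P until we hit Q = (1, 5):
  1P = (2, 6)
  2P = (4, 3)
  3P = (5, 2)
  4P = (1, 2)
  5P = (6, 6)
  6P = (6, 1)
  7P = (1, 5)
Match found at i = 7.

k = 7


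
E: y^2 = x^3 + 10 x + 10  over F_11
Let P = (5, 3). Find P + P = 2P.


Doubling: s = (3 x1^2 + a) / (2 y1)
s = (3*5^2 + 10) / (2*3) mod 11 = 5
x3 = s^2 - 2 x1 mod 11 = 5^2 - 2*5 = 4
y3 = s (x1 - x3) - y1 mod 11 = 5 * (5 - 4) - 3 = 2

2P = (4, 2)


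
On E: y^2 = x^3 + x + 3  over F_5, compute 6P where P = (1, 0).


k = 6 = 110_2 (binary, LSB first: 011)
Double-and-add from P = (1, 0):
  bit 0 = 0: acc unchanged = O
  bit 1 = 1: acc = O + O = O
  bit 2 = 1: acc = O + O = O

6P = O


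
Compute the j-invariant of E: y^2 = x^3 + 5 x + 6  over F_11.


Delta = -16(4 a^3 + 27 b^2) mod 11 = 10
-1728 * (4 a)^3 = -1728 * (4*5)^3 mod 11 = 8
j = 8 * 10^(-1) mod 11 = 3

j = 3 (mod 11)


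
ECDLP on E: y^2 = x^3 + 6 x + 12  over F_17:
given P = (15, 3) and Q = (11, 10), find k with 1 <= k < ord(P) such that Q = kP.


Enumerate multiples of P until we hit Q = (11, 10):
  1P = (15, 3)
  2P = (13, 3)
  3P = (6, 14)
  4P = (4, 10)
  5P = (14, 1)
  6P = (9, 9)
  7P = (11, 10)
Match found at i = 7.

k = 7


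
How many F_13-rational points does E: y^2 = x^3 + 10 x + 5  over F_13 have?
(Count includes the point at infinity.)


For each x in F_13, count y with y^2 = x^3 + 10 x + 5 mod 13:
  x = 1: RHS = 3, y in [4, 9]  -> 2 point(s)
  x = 3: RHS = 10, y in [6, 7]  -> 2 point(s)
  x = 8: RHS = 12, y in [5, 8]  -> 2 point(s)
  x = 10: RHS = 0, y in [0]  -> 1 point(s)
  x = 11: RHS = 3, y in [4, 9]  -> 2 point(s)
Affine points: 9. Add the point at infinity: total = 10.

#E(F_13) = 10


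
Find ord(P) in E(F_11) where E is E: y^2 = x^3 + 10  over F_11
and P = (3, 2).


Compute successive multiples of P until we hit O:
  1P = (3, 2)
  2P = (10, 3)
  3P = (7, 10)
  4P = (5, 5)
  5P = (8, 7)
  6P = (1, 0)
  7P = (8, 4)
  8P = (5, 6)
  ... (continuing to 12P)
  12P = O

ord(P) = 12


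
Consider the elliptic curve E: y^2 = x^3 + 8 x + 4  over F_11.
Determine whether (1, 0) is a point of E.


Check whether y^2 = x^3 + 8 x + 4 (mod 11) for (x, y) = (1, 0).
LHS: y^2 = 0^2 mod 11 = 0
RHS: x^3 + 8 x + 4 = 1^3 + 8*1 + 4 mod 11 = 2
LHS != RHS

No, not on the curve


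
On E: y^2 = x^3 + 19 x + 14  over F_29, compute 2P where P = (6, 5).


Doubling: s = (3 x1^2 + a) / (2 y1)
s = (3*6^2 + 19) / (2*5) mod 29 = 4
x3 = s^2 - 2 x1 mod 29 = 4^2 - 2*6 = 4
y3 = s (x1 - x3) - y1 mod 29 = 4 * (6 - 4) - 5 = 3

2P = (4, 3)


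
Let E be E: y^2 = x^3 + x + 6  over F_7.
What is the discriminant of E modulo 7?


4 a^3 + 27 b^2 = 4*1^3 + 27*6^2 = 4 + 972 = 976
Delta = -16 * (976) = -15616
Delta mod 7 = 1

Delta = 1 (mod 7)


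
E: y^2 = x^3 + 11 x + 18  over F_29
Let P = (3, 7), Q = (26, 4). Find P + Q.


P != Q, so use the chord formula.
s = (y2 - y1) / (x2 - x1) = (26) / (23) mod 29 = 15
x3 = s^2 - x1 - x2 mod 29 = 15^2 - 3 - 26 = 22
y3 = s (x1 - x3) - y1 mod 29 = 15 * (3 - 22) - 7 = 27

P + Q = (22, 27)


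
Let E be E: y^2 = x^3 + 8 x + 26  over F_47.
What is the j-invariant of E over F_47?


Delta = -16(4 a^3 + 27 b^2) mod 47 = 17
-1728 * (4 a)^3 = -1728 * (4*8)^3 mod 47 = 5
j = 5 * 17^(-1) mod 47 = 39

j = 39 (mod 47)


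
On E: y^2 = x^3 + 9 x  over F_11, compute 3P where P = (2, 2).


k = 3 = 11_2 (binary, LSB first: 11)
Double-and-add from P = (2, 2):
  bit 0 = 1: acc = O + (2, 2) = (2, 2)
  bit 1 = 1: acc = (2, 2) + (5, 7) = (8, 10)

3P = (8, 10)


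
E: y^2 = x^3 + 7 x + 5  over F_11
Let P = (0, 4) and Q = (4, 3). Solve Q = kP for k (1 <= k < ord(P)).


Enumerate multiples of P until we hit Q = (4, 3):
  1P = (0, 4)
  2P = (3, 3)
  3P = (2, 4)
  4P = (9, 7)
  5P = (7, 1)
  6P = (8, 1)
  7P = (4, 3)
Match found at i = 7.

k = 7


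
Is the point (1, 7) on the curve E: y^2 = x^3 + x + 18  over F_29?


Check whether y^2 = x^3 + 1 x + 18 (mod 29) for (x, y) = (1, 7).
LHS: y^2 = 7^2 mod 29 = 20
RHS: x^3 + 1 x + 18 = 1^3 + 1*1 + 18 mod 29 = 20
LHS = RHS

Yes, on the curve


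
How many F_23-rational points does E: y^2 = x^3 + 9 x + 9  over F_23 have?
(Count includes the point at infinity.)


For each x in F_23, count y with y^2 = x^3 + 9 x + 9 mod 23:
  x = 0: RHS = 9, y in [3, 20]  -> 2 point(s)
  x = 2: RHS = 12, y in [9, 14]  -> 2 point(s)
  x = 5: RHS = 18, y in [8, 15]  -> 2 point(s)
  x = 6: RHS = 3, y in [7, 16]  -> 2 point(s)
  x = 7: RHS = 1, y in [1, 22]  -> 2 point(s)
  x = 8: RHS = 18, y in [8, 15]  -> 2 point(s)
  x = 10: RHS = 18, y in [8, 15]  -> 2 point(s)
  x = 11: RHS = 13, y in [6, 17]  -> 2 point(s)
  x = 13: RHS = 0, y in [0]  -> 1 point(s)
  x = 14: RHS = 4, y in [2, 21]  -> 2 point(s)
  x = 15: RHS = 0, y in [0]  -> 1 point(s)
  x = 18: RHS = 0, y in [0]  -> 1 point(s)
  x = 19: RHS = 1, y in [1, 22]  -> 2 point(s)
  x = 20: RHS = 1, y in [1, 22]  -> 2 point(s)
  x = 21: RHS = 6, y in [11, 12]  -> 2 point(s)
Affine points: 27. Add the point at infinity: total = 28.

#E(F_23) = 28


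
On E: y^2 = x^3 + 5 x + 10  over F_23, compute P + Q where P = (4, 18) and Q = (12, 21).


P != Q, so use the chord formula.
s = (y2 - y1) / (x2 - x1) = (3) / (8) mod 23 = 9
x3 = s^2 - x1 - x2 mod 23 = 9^2 - 4 - 12 = 19
y3 = s (x1 - x3) - y1 mod 23 = 9 * (4 - 19) - 18 = 8

P + Q = (19, 8)


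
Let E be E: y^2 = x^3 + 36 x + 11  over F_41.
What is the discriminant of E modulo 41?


4 a^3 + 27 b^2 = 4*36^3 + 27*11^2 = 186624 + 3267 = 189891
Delta = -16 * (189891) = -3038256
Delta mod 41 = 8

Delta = 8 (mod 41)


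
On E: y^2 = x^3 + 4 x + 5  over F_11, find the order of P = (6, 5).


Compute successive multiples of P until we hit O:
  1P = (6, 5)
  2P = (3, 0)
  3P = (6, 6)
  4P = O

ord(P) = 4


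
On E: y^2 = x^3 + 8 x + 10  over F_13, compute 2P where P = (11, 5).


Doubling: s = (3 x1^2 + a) / (2 y1)
s = (3*11^2 + 8) / (2*5) mod 13 = 2
x3 = s^2 - 2 x1 mod 13 = 2^2 - 2*11 = 8
y3 = s (x1 - x3) - y1 mod 13 = 2 * (11 - 8) - 5 = 1

2P = (8, 1)


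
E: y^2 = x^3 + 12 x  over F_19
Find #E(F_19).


For each x in F_19, count y with y^2 = x^3 + 12 x + 0 mod 19:
  x = 0: RHS = 0, y in [0]  -> 1 point(s)
  x = 3: RHS = 6, y in [5, 14]  -> 2 point(s)
  x = 4: RHS = 17, y in [6, 13]  -> 2 point(s)
  x = 7: RHS = 9, y in [3, 16]  -> 2 point(s)
  x = 8: RHS = 0, y in [0]  -> 1 point(s)
  x = 9: RHS = 1, y in [1, 18]  -> 2 point(s)
  x = 11: RHS = 0, y in [0]  -> 1 point(s)
  x = 13: RHS = 16, y in [4, 15]  -> 2 point(s)
  x = 14: RHS = 5, y in [9, 10]  -> 2 point(s)
  x = 17: RHS = 6, y in [5, 14]  -> 2 point(s)
  x = 18: RHS = 6, y in [5, 14]  -> 2 point(s)
Affine points: 19. Add the point at infinity: total = 20.

#E(F_19) = 20


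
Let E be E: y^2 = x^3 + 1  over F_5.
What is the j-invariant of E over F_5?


Delta = -16(4 a^3 + 27 b^2) mod 5 = 3
-1728 * (4 a)^3 = -1728 * (4*0)^3 mod 5 = 0
j = 0 * 3^(-1) mod 5 = 0

j = 0 (mod 5)


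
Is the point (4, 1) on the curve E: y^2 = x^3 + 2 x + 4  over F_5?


Check whether y^2 = x^3 + 2 x + 4 (mod 5) for (x, y) = (4, 1).
LHS: y^2 = 1^2 mod 5 = 1
RHS: x^3 + 2 x + 4 = 4^3 + 2*4 + 4 mod 5 = 1
LHS = RHS

Yes, on the curve


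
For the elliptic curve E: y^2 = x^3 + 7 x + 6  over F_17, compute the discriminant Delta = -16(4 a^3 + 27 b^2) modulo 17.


4 a^3 + 27 b^2 = 4*7^3 + 27*6^2 = 1372 + 972 = 2344
Delta = -16 * (2344) = -37504
Delta mod 17 = 15

Delta = 15 (mod 17)


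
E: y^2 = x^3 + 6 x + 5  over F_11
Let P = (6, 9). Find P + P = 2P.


Doubling: s = (3 x1^2 + a) / (2 y1)
s = (3*6^2 + 6) / (2*9) mod 11 = 10
x3 = s^2 - 2 x1 mod 11 = 10^2 - 2*6 = 0
y3 = s (x1 - x3) - y1 mod 11 = 10 * (6 - 0) - 9 = 7

2P = (0, 7)


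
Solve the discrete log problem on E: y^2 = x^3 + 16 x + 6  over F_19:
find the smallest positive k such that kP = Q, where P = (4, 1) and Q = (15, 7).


Enumerate multiples of P until we hit Q = (15, 7):
  1P = (4, 1)
  2P = (9, 10)
  3P = (10, 11)
  4P = (12, 11)
  5P = (1, 17)
  6P = (15, 7)
Match found at i = 6.

k = 6


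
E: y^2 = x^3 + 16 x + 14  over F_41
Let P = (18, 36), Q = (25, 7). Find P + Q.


P != Q, so use the chord formula.
s = (y2 - y1) / (x2 - x1) = (12) / (7) mod 41 = 31
x3 = s^2 - x1 - x2 mod 41 = 31^2 - 18 - 25 = 16
y3 = s (x1 - x3) - y1 mod 41 = 31 * (18 - 16) - 36 = 26

P + Q = (16, 26)


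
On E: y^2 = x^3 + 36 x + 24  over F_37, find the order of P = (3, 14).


Compute successive multiples of P until we hit O:
  1P = (3, 14)
  2P = (6, 7)
  3P = (17, 31)
  4P = (13, 32)
  5P = (5, 12)
  6P = (30, 13)
  7P = (14, 33)
  8P = (8, 11)
  ... (continuing to 48P)
  48P = O

ord(P) = 48


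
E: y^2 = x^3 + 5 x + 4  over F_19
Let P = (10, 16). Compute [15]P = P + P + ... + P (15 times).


k = 15 = 1111_2 (binary, LSB first: 1111)
Double-and-add from P = (10, 16):
  bit 0 = 1: acc = O + (10, 16) = (10, 16)
  bit 1 = 1: acc = (10, 16) + (8, 9) = (18, 13)
  bit 2 = 1: acc = (18, 13) + (14, 14) = (12, 14)
  bit 3 = 1: acc = (12, 14) + (17, 10) = (18, 6)

15P = (18, 6)


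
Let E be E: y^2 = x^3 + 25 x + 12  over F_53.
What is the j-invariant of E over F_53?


Delta = -16(4 a^3 + 27 b^2) mod 53 = 18
-1728 * (4 a)^3 = -1728 * (4*25)^3 mod 53 = 22
j = 22 * 18^(-1) mod 53 = 13

j = 13 (mod 53)


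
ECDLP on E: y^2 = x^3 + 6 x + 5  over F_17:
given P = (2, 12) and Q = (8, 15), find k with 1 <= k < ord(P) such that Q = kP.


Enumerate multiples of P until we hit Q = (8, 15):
  1P = (2, 12)
  2P = (4, 12)
  3P = (11, 5)
  4P = (13, 6)
  5P = (3, 4)
  6P = (8, 2)
  7P = (6, 6)
  8P = (7, 4)
  9P = (16, 7)
  10P = (15, 6)
  11P = (15, 11)
  12P = (16, 10)
  13P = (7, 13)
  14P = (6, 11)
  15P = (8, 15)
Match found at i = 15.

k = 15


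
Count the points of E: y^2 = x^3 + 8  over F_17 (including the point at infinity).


For each x in F_17, count y with y^2 = x^3 + 0 x + 8 mod 17:
  x = 0: RHS = 8, y in [5, 12]  -> 2 point(s)
  x = 1: RHS = 9, y in [3, 14]  -> 2 point(s)
  x = 2: RHS = 16, y in [4, 13]  -> 2 point(s)
  x = 3: RHS = 1, y in [1, 16]  -> 2 point(s)
  x = 4: RHS = 4, y in [2, 15]  -> 2 point(s)
  x = 11: RHS = 13, y in [8, 9]  -> 2 point(s)
  x = 12: RHS = 2, y in [6, 11]  -> 2 point(s)
  x = 14: RHS = 15, y in [7, 10]  -> 2 point(s)
  x = 15: RHS = 0, y in [0]  -> 1 point(s)
Affine points: 17. Add the point at infinity: total = 18.

#E(F_17) = 18


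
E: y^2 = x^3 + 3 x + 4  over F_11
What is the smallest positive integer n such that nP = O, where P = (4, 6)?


Compute successive multiples of P until we hit O:
  1P = (4, 6)
  2P = (8, 10)
  3P = (0, 9)
  4P = (0, 2)
  5P = (8, 1)
  6P = (4, 5)
  7P = O

ord(P) = 7


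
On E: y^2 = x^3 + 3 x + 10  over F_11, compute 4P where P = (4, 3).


k = 4 = 100_2 (binary, LSB first: 001)
Double-and-add from P = (4, 3):
  bit 0 = 0: acc unchanged = O
  bit 1 = 0: acc unchanged = O
  bit 2 = 1: acc = O + (1, 5) = (1, 5)

4P = (1, 5)


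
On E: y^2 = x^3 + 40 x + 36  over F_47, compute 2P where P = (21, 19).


Doubling: s = (3 x1^2 + a) / (2 y1)
s = (3*21^2 + 40) / (2*19) mod 47 = 0
x3 = s^2 - 2 x1 mod 47 = 0^2 - 2*21 = 5
y3 = s (x1 - x3) - y1 mod 47 = 0 * (21 - 5) - 19 = 28

2P = (5, 28)


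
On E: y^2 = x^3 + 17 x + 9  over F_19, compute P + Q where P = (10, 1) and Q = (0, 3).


P != Q, so use the chord formula.
s = (y2 - y1) / (x2 - x1) = (2) / (9) mod 19 = 15
x3 = s^2 - x1 - x2 mod 19 = 15^2 - 10 - 0 = 6
y3 = s (x1 - x3) - y1 mod 19 = 15 * (10 - 6) - 1 = 2

P + Q = (6, 2)


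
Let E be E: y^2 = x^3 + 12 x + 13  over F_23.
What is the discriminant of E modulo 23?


4 a^3 + 27 b^2 = 4*12^3 + 27*13^2 = 6912 + 4563 = 11475
Delta = -16 * (11475) = -183600
Delta mod 23 = 9

Delta = 9 (mod 23)


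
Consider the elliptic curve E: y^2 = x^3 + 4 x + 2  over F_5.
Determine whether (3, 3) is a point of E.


Check whether y^2 = x^3 + 4 x + 2 (mod 5) for (x, y) = (3, 3).
LHS: y^2 = 3^2 mod 5 = 4
RHS: x^3 + 4 x + 2 = 3^3 + 4*3 + 2 mod 5 = 1
LHS != RHS

No, not on the curve


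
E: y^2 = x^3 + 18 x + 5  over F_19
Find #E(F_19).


For each x in F_19, count y with y^2 = x^3 + 18 x + 5 mod 19:
  x = 0: RHS = 5, y in [9, 10]  -> 2 point(s)
  x = 1: RHS = 5, y in [9, 10]  -> 2 point(s)
  x = 2: RHS = 11, y in [7, 12]  -> 2 point(s)
  x = 5: RHS = 11, y in [7, 12]  -> 2 point(s)
  x = 6: RHS = 6, y in [5, 14]  -> 2 point(s)
  x = 10: RHS = 7, y in [8, 11]  -> 2 point(s)
  x = 12: RHS = 11, y in [7, 12]  -> 2 point(s)
  x = 13: RHS = 4, y in [2, 17]  -> 2 point(s)
  x = 16: RHS = 0, y in [0]  -> 1 point(s)
  x = 18: RHS = 5, y in [9, 10]  -> 2 point(s)
Affine points: 19. Add the point at infinity: total = 20.

#E(F_19) = 20


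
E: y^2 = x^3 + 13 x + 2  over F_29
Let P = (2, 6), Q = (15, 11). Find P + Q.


P != Q, so use the chord formula.
s = (y2 - y1) / (x2 - x1) = (5) / (13) mod 29 = 16
x3 = s^2 - x1 - x2 mod 29 = 16^2 - 2 - 15 = 7
y3 = s (x1 - x3) - y1 mod 29 = 16 * (2 - 7) - 6 = 1

P + Q = (7, 1)


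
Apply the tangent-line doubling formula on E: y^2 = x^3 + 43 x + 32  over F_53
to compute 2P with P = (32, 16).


Doubling: s = (3 x1^2 + a) / (2 y1)
s = (3*32^2 + 43) / (2*16) mod 53 = 46
x3 = s^2 - 2 x1 mod 53 = 46^2 - 2*32 = 38
y3 = s (x1 - x3) - y1 mod 53 = 46 * (32 - 38) - 16 = 26

2P = (38, 26)


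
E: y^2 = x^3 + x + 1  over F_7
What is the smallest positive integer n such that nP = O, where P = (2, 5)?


Compute successive multiples of P until we hit O:
  1P = (2, 5)
  2P = (0, 6)
  3P = (0, 1)
  4P = (2, 2)
  5P = O

ord(P) = 5


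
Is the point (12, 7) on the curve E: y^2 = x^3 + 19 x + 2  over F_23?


Check whether y^2 = x^3 + 19 x + 2 (mod 23) for (x, y) = (12, 7).
LHS: y^2 = 7^2 mod 23 = 3
RHS: x^3 + 19 x + 2 = 12^3 + 19*12 + 2 mod 23 = 3
LHS = RHS

Yes, on the curve


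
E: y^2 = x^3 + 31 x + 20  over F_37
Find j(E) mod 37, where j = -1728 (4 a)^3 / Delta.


Delta = -16(4 a^3 + 27 b^2) mod 37 = 13
-1728 * (4 a)^3 = -1728 * (4*31)^3 mod 37 = 6
j = 6 * 13^(-1) mod 37 = 9

j = 9 (mod 37)


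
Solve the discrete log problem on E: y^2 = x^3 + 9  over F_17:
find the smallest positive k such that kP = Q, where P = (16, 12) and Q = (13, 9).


Enumerate multiples of P until we hit Q = (13, 9):
  1P = (16, 12)
  2P = (6, 2)
  3P = (13, 8)
  4P = (3, 11)
  5P = (14, 13)
  6P = (0, 14)
  7P = (5, 10)
  8P = (15, 16)
  9P = (2, 0)
  10P = (15, 1)
  11P = (5, 7)
  12P = (0, 3)
  13P = (14, 4)
  14P = (3, 6)
  15P = (13, 9)
Match found at i = 15.

k = 15


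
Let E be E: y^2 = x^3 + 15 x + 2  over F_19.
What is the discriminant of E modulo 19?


4 a^3 + 27 b^2 = 4*15^3 + 27*2^2 = 13500 + 108 = 13608
Delta = -16 * (13608) = -217728
Delta mod 19 = 12

Delta = 12 (mod 19)


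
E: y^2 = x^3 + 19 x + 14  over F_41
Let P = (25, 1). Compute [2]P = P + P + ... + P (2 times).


k = 2 = 10_2 (binary, LSB first: 01)
Double-and-add from P = (25, 1):
  bit 0 = 0: acc unchanged = O
  bit 1 = 1: acc = O + (7, 30) = (7, 30)

2P = (7, 30)


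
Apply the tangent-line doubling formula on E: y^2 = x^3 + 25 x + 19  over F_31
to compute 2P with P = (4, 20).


Doubling: s = (3 x1^2 + a) / (2 y1)
s = (3*4^2 + 25) / (2*20) mod 31 = 15
x3 = s^2 - 2 x1 mod 31 = 15^2 - 2*4 = 0
y3 = s (x1 - x3) - y1 mod 31 = 15 * (4 - 0) - 20 = 9

2P = (0, 9)


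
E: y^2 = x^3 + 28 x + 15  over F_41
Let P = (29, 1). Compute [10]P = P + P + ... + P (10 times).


k = 10 = 1010_2 (binary, LSB first: 0101)
Double-and-add from P = (29, 1):
  bit 0 = 0: acc unchanged = O
  bit 1 = 1: acc = O + (34, 38) = (34, 38)
  bit 2 = 0: acc unchanged = (34, 38)
  bit 3 = 1: acc = (34, 38) + (36, 23) = (17, 19)

10P = (17, 19)


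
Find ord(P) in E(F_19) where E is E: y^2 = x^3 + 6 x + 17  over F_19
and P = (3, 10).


Compute successive multiples of P until we hit O:
  1P = (3, 10)
  2P = (0, 13)
  3P = (17, 4)
  4P = (5, 18)
  5P = (8, 8)
  6P = (15, 10)
  7P = (1, 9)
  8P = (1, 10)
  ... (continuing to 15P)
  15P = O

ord(P) = 15


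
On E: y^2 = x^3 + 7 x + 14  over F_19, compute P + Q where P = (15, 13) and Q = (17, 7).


P != Q, so use the chord formula.
s = (y2 - y1) / (x2 - x1) = (13) / (2) mod 19 = 16
x3 = s^2 - x1 - x2 mod 19 = 16^2 - 15 - 17 = 15
y3 = s (x1 - x3) - y1 mod 19 = 16 * (15 - 15) - 13 = 6

P + Q = (15, 6)


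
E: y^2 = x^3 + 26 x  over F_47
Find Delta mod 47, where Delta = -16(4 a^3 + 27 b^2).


4 a^3 + 27 b^2 = 4*26^3 + 27*0^2 = 70304 + 0 = 70304
Delta = -16 * (70304) = -1124864
Delta mod 47 = 34

Delta = 34 (mod 47)


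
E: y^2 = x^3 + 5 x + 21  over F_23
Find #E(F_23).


For each x in F_23, count y with y^2 = x^3 + 5 x + 21 mod 23:
  x = 1: RHS = 4, y in [2, 21]  -> 2 point(s)
  x = 2: RHS = 16, y in [4, 19]  -> 2 point(s)
  x = 4: RHS = 13, y in [6, 17]  -> 2 point(s)
  x = 7: RHS = 8, y in [10, 13]  -> 2 point(s)
  x = 9: RHS = 13, y in [6, 17]  -> 2 point(s)
  x = 10: RHS = 13, y in [6, 17]  -> 2 point(s)
  x = 11: RHS = 4, y in [2, 21]  -> 2 point(s)
  x = 13: RHS = 6, y in [11, 12]  -> 2 point(s)
  x = 14: RHS = 6, y in [11, 12]  -> 2 point(s)
  x = 18: RHS = 9, y in [3, 20]  -> 2 point(s)
  x = 19: RHS = 6, y in [11, 12]  -> 2 point(s)
  x = 20: RHS = 2, y in [5, 18]  -> 2 point(s)
  x = 21: RHS = 3, y in [7, 16]  -> 2 point(s)
Affine points: 26. Add the point at infinity: total = 27.

#E(F_23) = 27


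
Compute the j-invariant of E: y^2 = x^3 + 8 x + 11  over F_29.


Delta = -16(4 a^3 + 27 b^2) mod 29 = 17
-1728 * (4 a)^3 = -1728 * (4*8)^3 mod 29 = 5
j = 5 * 17^(-1) mod 29 = 2

j = 2 (mod 29)


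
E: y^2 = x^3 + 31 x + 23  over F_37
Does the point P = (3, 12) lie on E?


Check whether y^2 = x^3 + 31 x + 23 (mod 37) for (x, y) = (3, 12).
LHS: y^2 = 12^2 mod 37 = 33
RHS: x^3 + 31 x + 23 = 3^3 + 31*3 + 23 mod 37 = 32
LHS != RHS

No, not on the curve


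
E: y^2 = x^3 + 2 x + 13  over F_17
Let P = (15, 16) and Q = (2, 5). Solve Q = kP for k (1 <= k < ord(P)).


Enumerate multiples of P until we hit Q = (2, 5):
  1P = (15, 16)
  2P = (2, 12)
  3P = (1, 4)
  4P = (0, 9)
  5P = (10, 9)
  6P = (13, 14)
  7P = (7, 9)
  8P = (4, 0)
  9P = (7, 8)
  10P = (13, 3)
  11P = (10, 8)
  12P = (0, 8)
  13P = (1, 13)
  14P = (2, 5)
Match found at i = 14.

k = 14


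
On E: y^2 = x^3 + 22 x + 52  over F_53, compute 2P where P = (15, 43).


Doubling: s = (3 x1^2 + a) / (2 y1)
s = (3*15^2 + 22) / (2*43) mod 53 = 42
x3 = s^2 - 2 x1 mod 53 = 42^2 - 2*15 = 38
y3 = s (x1 - x3) - y1 mod 53 = 42 * (15 - 38) - 43 = 51

2P = (38, 51)


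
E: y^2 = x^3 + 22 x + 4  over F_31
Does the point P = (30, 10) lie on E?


Check whether y^2 = x^3 + 22 x + 4 (mod 31) for (x, y) = (30, 10).
LHS: y^2 = 10^2 mod 31 = 7
RHS: x^3 + 22 x + 4 = 30^3 + 22*30 + 4 mod 31 = 12
LHS != RHS

No, not on the curve


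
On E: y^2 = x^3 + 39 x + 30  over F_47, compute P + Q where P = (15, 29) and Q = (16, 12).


P != Q, so use the chord formula.
s = (y2 - y1) / (x2 - x1) = (30) / (1) mod 47 = 30
x3 = s^2 - x1 - x2 mod 47 = 30^2 - 15 - 16 = 23
y3 = s (x1 - x3) - y1 mod 47 = 30 * (15 - 23) - 29 = 13

P + Q = (23, 13)


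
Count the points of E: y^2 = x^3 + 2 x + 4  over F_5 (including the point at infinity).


For each x in F_5, count y with y^2 = x^3 + 2 x + 4 mod 5:
  x = 0: RHS = 4, y in [2, 3]  -> 2 point(s)
  x = 2: RHS = 1, y in [1, 4]  -> 2 point(s)
  x = 4: RHS = 1, y in [1, 4]  -> 2 point(s)
Affine points: 6. Add the point at infinity: total = 7.

#E(F_5) = 7


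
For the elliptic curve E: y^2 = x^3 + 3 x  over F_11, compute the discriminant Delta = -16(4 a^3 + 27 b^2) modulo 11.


4 a^3 + 27 b^2 = 4*3^3 + 27*0^2 = 108 + 0 = 108
Delta = -16 * (108) = -1728
Delta mod 11 = 10

Delta = 10 (mod 11)


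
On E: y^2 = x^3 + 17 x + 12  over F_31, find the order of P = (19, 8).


Compute successive multiples of P until we hit O:
  1P = (19, 8)
  2P = (25, 29)
  3P = (7, 3)
  4P = (14, 7)
  5P = (3, 20)
  6P = (27, 29)
  7P = (4, 12)
  8P = (10, 2)
  ... (continuing to 33P)
  33P = O

ord(P) = 33


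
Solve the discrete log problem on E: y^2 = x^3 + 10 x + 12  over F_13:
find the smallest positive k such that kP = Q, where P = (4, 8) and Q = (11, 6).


Enumerate multiples of P until we hit Q = (11, 6):
  1P = (4, 8)
  2P = (9, 8)
  3P = (0, 5)
  4P = (12, 12)
  5P = (7, 10)
  6P = (1, 7)
  7P = (11, 7)
  8P = (2, 1)
  9P = (3, 2)
  10P = (3, 11)
  11P = (2, 12)
  12P = (11, 6)
Match found at i = 12.

k = 12


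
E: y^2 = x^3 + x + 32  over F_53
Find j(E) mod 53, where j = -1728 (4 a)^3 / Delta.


Delta = -16(4 a^3 + 27 b^2) mod 53 = 12
-1728 * (4 a)^3 = -1728 * (4*1)^3 mod 53 = 19
j = 19 * 12^(-1) mod 53 = 6

j = 6 (mod 53)


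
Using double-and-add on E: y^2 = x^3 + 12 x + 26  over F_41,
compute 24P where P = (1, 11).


k = 24 = 11000_2 (binary, LSB first: 00011)
Double-and-add from P = (1, 11):
  bit 0 = 0: acc unchanged = O
  bit 1 = 0: acc unchanged = O
  bit 2 = 0: acc unchanged = O
  bit 3 = 1: acc = O + (32, 3) = (32, 3)
  bit 4 = 1: acc = (32, 3) + (10, 30) = (36, 28)

24P = (36, 28)


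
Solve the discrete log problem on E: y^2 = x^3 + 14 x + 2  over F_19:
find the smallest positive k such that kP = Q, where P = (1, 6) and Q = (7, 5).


Enumerate multiples of P until we hit Q = (7, 5):
  1P = (1, 6)
  2P = (7, 14)
  3P = (17, 17)
  4P = (6, 6)
  5P = (12, 13)
  6P = (13, 14)
  7P = (16, 3)
  8P = (18, 5)
  9P = (5, 11)
  10P = (11, 10)
  11P = (14, 4)
  12P = (2, 0)
  13P = (14, 15)
  14P = (11, 9)
  15P = (5, 8)
  16P = (18, 14)
  17P = (16, 16)
  18P = (13, 5)
  19P = (12, 6)
  20P = (6, 13)
  21P = (17, 2)
  22P = (7, 5)
Match found at i = 22.

k = 22


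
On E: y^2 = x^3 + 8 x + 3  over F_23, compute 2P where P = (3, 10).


Doubling: s = (3 x1^2 + a) / (2 y1)
s = (3*3^2 + 8) / (2*10) mod 23 = 19
x3 = s^2 - 2 x1 mod 23 = 19^2 - 2*3 = 10
y3 = s (x1 - x3) - y1 mod 23 = 19 * (3 - 10) - 10 = 18

2P = (10, 18)


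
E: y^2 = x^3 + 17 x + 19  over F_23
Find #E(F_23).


For each x in F_23, count y with y^2 = x^3 + 17 x + 19 mod 23:
  x = 4: RHS = 13, y in [6, 17]  -> 2 point(s)
  x = 8: RHS = 0, y in [0]  -> 1 point(s)
  x = 9: RHS = 4, y in [2, 21]  -> 2 point(s)
  x = 10: RHS = 16, y in [4, 19]  -> 2 point(s)
  x = 17: RHS = 0, y in [0]  -> 1 point(s)
  x = 18: RHS = 16, y in [4, 19]  -> 2 point(s)
  x = 19: RHS = 2, y in [5, 18]  -> 2 point(s)
  x = 21: RHS = 0, y in [0]  -> 1 point(s)
  x = 22: RHS = 1, y in [1, 22]  -> 2 point(s)
Affine points: 15. Add the point at infinity: total = 16.

#E(F_23) = 16


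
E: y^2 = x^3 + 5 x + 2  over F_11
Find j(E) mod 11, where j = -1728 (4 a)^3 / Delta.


Delta = -16(4 a^3 + 27 b^2) mod 11 = 7
-1728 * (4 a)^3 = -1728 * (4*5)^3 mod 11 = 8
j = 8 * 7^(-1) mod 11 = 9

j = 9 (mod 11)


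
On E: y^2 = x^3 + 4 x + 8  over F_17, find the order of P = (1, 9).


Compute successive multiples of P until we hit O:
  1P = (1, 9)
  2P = (13, 9)
  3P = (3, 8)
  4P = (9, 12)
  5P = (9, 5)
  6P = (3, 9)
  7P = (13, 8)
  8P = (1, 8)
  ... (continuing to 9P)
  9P = O

ord(P) = 9


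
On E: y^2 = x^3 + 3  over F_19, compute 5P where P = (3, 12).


k = 5 = 101_2 (binary, LSB first: 101)
Double-and-add from P = (3, 12):
  bit 0 = 1: acc = O + (3, 12) = (3, 12)
  bit 1 = 0: acc unchanged = (3, 12)
  bit 2 = 1: acc = (3, 12) + (2, 7) = (1, 17)

5P = (1, 17)


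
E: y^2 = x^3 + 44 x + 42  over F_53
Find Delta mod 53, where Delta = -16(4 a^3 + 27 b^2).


4 a^3 + 27 b^2 = 4*44^3 + 27*42^2 = 340736 + 47628 = 388364
Delta = -16 * (388364) = -6213824
Delta mod 53 = 2

Delta = 2 (mod 53)


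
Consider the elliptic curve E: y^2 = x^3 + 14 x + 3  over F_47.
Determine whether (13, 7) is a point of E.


Check whether y^2 = x^3 + 14 x + 3 (mod 47) for (x, y) = (13, 7).
LHS: y^2 = 7^2 mod 47 = 2
RHS: x^3 + 14 x + 3 = 13^3 + 14*13 + 3 mod 47 = 32
LHS != RHS

No, not on the curve


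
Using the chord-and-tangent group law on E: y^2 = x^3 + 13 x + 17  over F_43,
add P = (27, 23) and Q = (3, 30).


P != Q, so use the chord formula.
s = (y2 - y1) / (x2 - x1) = (7) / (19) mod 43 = 23
x3 = s^2 - x1 - x2 mod 43 = 23^2 - 27 - 3 = 26
y3 = s (x1 - x3) - y1 mod 43 = 23 * (27 - 26) - 23 = 0

P + Q = (26, 0)


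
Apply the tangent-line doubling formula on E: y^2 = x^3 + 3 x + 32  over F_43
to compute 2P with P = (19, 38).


Doubling: s = (3 x1^2 + a) / (2 y1)
s = (3*19^2 + 3) / (2*38) mod 43 = 29
x3 = s^2 - 2 x1 mod 43 = 29^2 - 2*19 = 29
y3 = s (x1 - x3) - y1 mod 43 = 29 * (19 - 29) - 38 = 16

2P = (29, 16)


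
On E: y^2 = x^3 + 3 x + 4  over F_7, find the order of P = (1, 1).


Compute successive multiples of P until we hit O:
  1P = (1, 1)
  2P = (0, 2)
  3P = (0, 5)
  4P = (1, 6)
  5P = O

ord(P) = 5


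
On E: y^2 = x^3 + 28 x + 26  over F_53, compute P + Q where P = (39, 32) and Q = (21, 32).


P != Q, so use the chord formula.
s = (y2 - y1) / (x2 - x1) = (0) / (35) mod 53 = 0
x3 = s^2 - x1 - x2 mod 53 = 0^2 - 39 - 21 = 46
y3 = s (x1 - x3) - y1 mod 53 = 0 * (39 - 46) - 32 = 21

P + Q = (46, 21)


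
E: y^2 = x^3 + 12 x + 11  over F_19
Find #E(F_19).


For each x in F_19, count y with y^2 = x^3 + 12 x + 11 mod 19:
  x = 0: RHS = 11, y in [7, 12]  -> 2 point(s)
  x = 1: RHS = 5, y in [9, 10]  -> 2 point(s)
  x = 2: RHS = 5, y in [9, 10]  -> 2 point(s)
  x = 3: RHS = 17, y in [6, 13]  -> 2 point(s)
  x = 4: RHS = 9, y in [3, 16]  -> 2 point(s)
  x = 5: RHS = 6, y in [5, 14]  -> 2 point(s)
  x = 7: RHS = 1, y in [1, 18]  -> 2 point(s)
  x = 8: RHS = 11, y in [7, 12]  -> 2 point(s)
  x = 11: RHS = 11, y in [7, 12]  -> 2 point(s)
  x = 14: RHS = 16, y in [4, 15]  -> 2 point(s)
  x = 16: RHS = 5, y in [9, 10]  -> 2 point(s)
  x = 17: RHS = 17, y in [6, 13]  -> 2 point(s)
  x = 18: RHS = 17, y in [6, 13]  -> 2 point(s)
Affine points: 26. Add the point at infinity: total = 27.

#E(F_19) = 27


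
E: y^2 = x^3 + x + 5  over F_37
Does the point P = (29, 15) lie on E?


Check whether y^2 = x^3 + 1 x + 5 (mod 37) for (x, y) = (29, 15).
LHS: y^2 = 15^2 mod 37 = 3
RHS: x^3 + 1 x + 5 = 29^3 + 1*29 + 5 mod 37 = 3
LHS = RHS

Yes, on the curve


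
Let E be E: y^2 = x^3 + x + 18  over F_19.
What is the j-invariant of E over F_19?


Delta = -16(4 a^3 + 27 b^2) mod 19 = 17
-1728 * (4 a)^3 = -1728 * (4*1)^3 mod 19 = 7
j = 7 * 17^(-1) mod 19 = 6

j = 6 (mod 19)


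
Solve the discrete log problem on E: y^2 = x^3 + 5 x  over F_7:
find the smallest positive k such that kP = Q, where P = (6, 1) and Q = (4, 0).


Enumerate multiples of P until we hit Q = (4, 0):
  1P = (6, 1)
  2P = (4, 0)
Match found at i = 2.

k = 2


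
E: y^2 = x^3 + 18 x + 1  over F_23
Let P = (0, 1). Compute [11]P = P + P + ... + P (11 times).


k = 11 = 1011_2 (binary, LSB first: 1101)
Double-and-add from P = (0, 1):
  bit 0 = 1: acc = O + (0, 1) = (0, 1)
  bit 1 = 1: acc = (0, 1) + (12, 6) = (19, 16)
  bit 2 = 0: acc unchanged = (19, 16)
  bit 3 = 1: acc = (19, 16) + (20, 14) = (11, 14)

11P = (11, 14)


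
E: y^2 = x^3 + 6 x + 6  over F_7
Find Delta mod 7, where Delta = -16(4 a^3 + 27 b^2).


4 a^3 + 27 b^2 = 4*6^3 + 27*6^2 = 864 + 972 = 1836
Delta = -16 * (1836) = -29376
Delta mod 7 = 3

Delta = 3 (mod 7)


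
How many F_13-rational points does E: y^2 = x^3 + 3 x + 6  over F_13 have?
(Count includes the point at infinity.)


For each x in F_13, count y with y^2 = x^3 + 3 x + 6 mod 13:
  x = 1: RHS = 10, y in [6, 7]  -> 2 point(s)
  x = 3: RHS = 3, y in [4, 9]  -> 2 point(s)
  x = 4: RHS = 4, y in [2, 11]  -> 2 point(s)
  x = 5: RHS = 3, y in [4, 9]  -> 2 point(s)
  x = 8: RHS = 9, y in [3, 10]  -> 2 point(s)
  x = 10: RHS = 9, y in [3, 10]  -> 2 point(s)
Affine points: 12. Add the point at infinity: total = 13.

#E(F_13) = 13
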